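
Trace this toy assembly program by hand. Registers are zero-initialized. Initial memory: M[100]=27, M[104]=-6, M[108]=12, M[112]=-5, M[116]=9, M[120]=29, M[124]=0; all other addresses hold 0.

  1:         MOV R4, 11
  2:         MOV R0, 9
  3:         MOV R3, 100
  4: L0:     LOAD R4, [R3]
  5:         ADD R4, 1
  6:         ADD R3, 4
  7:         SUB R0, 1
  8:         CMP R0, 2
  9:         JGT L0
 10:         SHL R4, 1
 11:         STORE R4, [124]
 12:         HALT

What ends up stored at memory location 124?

R4=11
R0=9
R3=100
R4=M[100]=27
R4=27+1=28
R3=100+4=104
R0=9-1=8
CMP R0, 2  (cmp 8,2)
JGT L0: taken
R4=M[104]=-6
R4=(-6)+1=-5
R3=104+4=108
R0=8-1=7
CMP R0, 2  (cmp 7,2)
JGT L0: taken
R4=M[108]=12
R4=12+1=13
R3=108+4=112
R0=7-1=6
CMP R0, 2  (cmp 6,2)
JGT L0: taken
R4=M[112]=-5
R4=(-5)+1=-4
R3=112+4=116
R0=6-1=5
CMP R0, 2  (cmp 5,2)
JGT L0: taken
R4=M[116]=9
R4=9+1=10
R3=116+4=120
R0=5-1=4
CMP R0, 2  (cmp 4,2)
JGT L0: taken
R4=M[120]=29
R4=29+1=30
R3=120+4=124
R0=4-1=3
CMP R0, 2  (cmp 3,2)
JGT L0: taken
R4=M[124]=0
R4=0+1=1
R3=124+4=128
R0=3-1=2
CMP R0, 2  (cmp 2,2)
JGT L0: not taken
R4=1<<1=2
STORE R4, [124] → M[124]=2
halt.

2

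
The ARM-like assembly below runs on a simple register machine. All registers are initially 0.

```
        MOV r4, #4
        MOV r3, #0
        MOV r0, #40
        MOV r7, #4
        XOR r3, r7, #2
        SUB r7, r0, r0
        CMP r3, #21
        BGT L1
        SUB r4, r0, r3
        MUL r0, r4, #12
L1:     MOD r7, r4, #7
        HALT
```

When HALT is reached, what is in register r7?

r4=4
r3=0
r0=40
r7=4
r3=4^2=6
r7=40-40=0
CMP r3, #21  (cmp 6,21)
BGT L1: not taken
r4=40-6=34
r0=34*12=408
r7=34%7=6
halt.

6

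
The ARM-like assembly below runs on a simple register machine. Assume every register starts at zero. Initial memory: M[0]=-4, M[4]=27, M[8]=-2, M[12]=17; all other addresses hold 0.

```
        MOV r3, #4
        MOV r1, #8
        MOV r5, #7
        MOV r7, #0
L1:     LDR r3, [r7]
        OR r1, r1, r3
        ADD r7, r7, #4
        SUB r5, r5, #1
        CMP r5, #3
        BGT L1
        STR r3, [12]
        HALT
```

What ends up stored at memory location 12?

MOV r3, #4 → r3=4
MOV r1, #8 → r1=8
MOV r5, #7 → r5=7
MOV r7, #0 → r7=0
LDR r3, [r7] → r3=M[0]=-4
OR r1, r1, r3 → r1=8|(-4)=-4
ADD r7, r7, #4 → r7=0+4=4
SUB r5, r5, #1 → r5=7-1=6
CMP r5, #3  (cmp 6,3)
BGT L1: taken
LDR r3, [r7] → r3=M[4]=27
OR r1, r1, r3 → r1=(-4)|27=-1
ADD r7, r7, #4 → r7=4+4=8
SUB r5, r5, #1 → r5=6-1=5
CMP r5, #3  (cmp 5,3)
BGT L1: taken
LDR r3, [r7] → r3=M[8]=-2
OR r1, r1, r3 → r1=(-1)|(-2)=-1
ADD r7, r7, #4 → r7=8+4=12
SUB r5, r5, #1 → r5=5-1=4
CMP r5, #3  (cmp 4,3)
BGT L1: taken
LDR r3, [r7] → r3=M[12]=17
OR r1, r1, r3 → r1=(-1)|17=-1
ADD r7, r7, #4 → r7=12+4=16
SUB r5, r5, #1 → r5=4-1=3
CMP r5, #3  (cmp 3,3)
BGT L1: not taken
STR r3, [12] → M[12]=17
halt.

17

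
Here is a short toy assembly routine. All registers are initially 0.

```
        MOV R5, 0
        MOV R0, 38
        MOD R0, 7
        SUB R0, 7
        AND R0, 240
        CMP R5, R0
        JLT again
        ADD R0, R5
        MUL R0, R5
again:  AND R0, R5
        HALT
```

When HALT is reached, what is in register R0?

0

R5=0
R0=38
R0=38%7=3
R0=3-7=-4
R0=(-4)&240=240
CMP R5, R0  (cmp 0,240)
JLT again: taken
R0=240&0=0
halt.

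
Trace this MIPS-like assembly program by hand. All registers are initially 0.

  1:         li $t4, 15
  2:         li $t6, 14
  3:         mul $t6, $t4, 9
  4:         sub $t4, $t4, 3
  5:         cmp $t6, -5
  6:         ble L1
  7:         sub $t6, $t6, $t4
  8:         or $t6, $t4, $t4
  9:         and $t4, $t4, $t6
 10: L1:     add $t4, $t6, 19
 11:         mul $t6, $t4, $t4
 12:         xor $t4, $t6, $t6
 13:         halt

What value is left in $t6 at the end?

after li $t4, 15: $t4=15
after li $t6, 14: $t6=14
after mul $t6, $t4, 9: $t6=15*9=135
after sub $t4, $t4, 3: $t4=15-3=12
cmp $t6, -5  (cmp 135,-5)
ble L1: not taken
after sub $t6, $t6, $t4: $t6=135-12=123
after or $t6, $t4, $t4: $t6=12|12=12
after and $t4, $t4, $t6: $t4=12&12=12
after add $t4, $t6, 19: $t4=12+19=31
after mul $t6, $t4, $t4: $t6=31*31=961
after xor $t4, $t6, $t6: $t4=961^961=0
halt.

961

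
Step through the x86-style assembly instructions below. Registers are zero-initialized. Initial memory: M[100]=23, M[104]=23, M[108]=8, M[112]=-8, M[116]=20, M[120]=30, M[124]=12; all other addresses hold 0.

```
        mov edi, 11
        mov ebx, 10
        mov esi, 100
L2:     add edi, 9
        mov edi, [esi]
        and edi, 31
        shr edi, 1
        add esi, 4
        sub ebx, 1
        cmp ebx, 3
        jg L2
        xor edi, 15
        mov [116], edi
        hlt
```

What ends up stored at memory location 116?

edi=11
ebx=10
esi=100
edi=11+9=20
edi=M[100]=23
edi=23&31=23
edi=23>>1=11
esi=100+4=104
ebx=10-1=9
cmp ebx, 3  (cmp 9,3)
jg L2: taken
edi=11+9=20
edi=M[104]=23
edi=23&31=23
edi=23>>1=11
esi=104+4=108
ebx=9-1=8
cmp ebx, 3  (cmp 8,3)
jg L2: taken
edi=11+9=20
edi=M[108]=8
edi=8&31=8
edi=8>>1=4
esi=108+4=112
ebx=8-1=7
cmp ebx, 3  (cmp 7,3)
jg L2: taken
edi=4+9=13
edi=M[112]=-8
edi=(-8)&31=24
edi=24>>1=12
esi=112+4=116
ebx=7-1=6
cmp ebx, 3  (cmp 6,3)
jg L2: taken
edi=12+9=21
edi=M[116]=20
edi=20&31=20
edi=20>>1=10
esi=116+4=120
ebx=6-1=5
cmp ebx, 3  (cmp 5,3)
jg L2: taken
edi=10+9=19
edi=M[120]=30
edi=30&31=30
edi=30>>1=15
esi=120+4=124
ebx=5-1=4
cmp ebx, 3  (cmp 4,3)
jg L2: taken
edi=15+9=24
edi=M[124]=12
edi=12&31=12
edi=12>>1=6
esi=124+4=128
ebx=4-1=3
cmp ebx, 3  (cmp 3,3)
jg L2: not taken
edi=6^15=9
mov [116], edi → M[116]=9
halt.

9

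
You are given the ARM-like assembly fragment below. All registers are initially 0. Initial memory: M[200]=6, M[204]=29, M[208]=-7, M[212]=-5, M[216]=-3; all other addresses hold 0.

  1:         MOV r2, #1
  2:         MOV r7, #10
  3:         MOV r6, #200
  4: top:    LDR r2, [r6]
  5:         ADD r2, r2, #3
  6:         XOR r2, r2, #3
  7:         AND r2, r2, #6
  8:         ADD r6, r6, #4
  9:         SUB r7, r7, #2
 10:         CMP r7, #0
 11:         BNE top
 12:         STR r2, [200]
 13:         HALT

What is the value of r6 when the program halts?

220

r2=1
r7=10
r6=200
r2=M[200]=6
r2=6+3=9
r2=9^3=10
r2=10&6=2
r6=200+4=204
r7=10-2=8
CMP r7, #0  (cmp 8,0)
BNE top: taken
r2=M[204]=29
r2=29+3=32
r2=32^3=35
r2=35&6=2
r6=204+4=208
r7=8-2=6
CMP r7, #0  (cmp 6,0)
BNE top: taken
r2=M[208]=-7
r2=(-7)+3=-4
r2=(-4)^3=-1
r2=(-1)&6=6
r6=208+4=212
r7=6-2=4
CMP r7, #0  (cmp 4,0)
BNE top: taken
r2=M[212]=-5
r2=(-5)+3=-2
r2=(-2)^3=-3
r2=(-3)&6=4
r6=212+4=216
r7=4-2=2
CMP r7, #0  (cmp 2,0)
BNE top: taken
r2=M[216]=-3
r2=(-3)+3=0
r2=0^3=3
r2=3&6=2
r6=216+4=220
r7=2-2=0
CMP r7, #0  (cmp 0,0)
BNE top: not taken
STR r2, [200] → M[200]=2
halt.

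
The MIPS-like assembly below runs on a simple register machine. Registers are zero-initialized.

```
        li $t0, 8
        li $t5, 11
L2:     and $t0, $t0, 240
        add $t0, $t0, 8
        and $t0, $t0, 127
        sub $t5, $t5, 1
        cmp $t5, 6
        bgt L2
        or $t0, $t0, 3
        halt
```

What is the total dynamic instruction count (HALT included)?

$t0=8
$t5=11
$t0=8&240=0
$t0=0+8=8
$t0=8&127=8
$t5=11-1=10
cmp $t5, 6  (cmp 10,6)
bgt L2: taken
$t0=8&240=0
$t0=0+8=8
$t0=8&127=8
$t5=10-1=9
cmp $t5, 6  (cmp 9,6)
bgt L2: taken
$t0=8&240=0
$t0=0+8=8
$t0=8&127=8
$t5=9-1=8
cmp $t5, 6  (cmp 8,6)
bgt L2: taken
$t0=8&240=0
$t0=0+8=8
$t0=8&127=8
$t5=8-1=7
cmp $t5, 6  (cmp 7,6)
bgt L2: taken
$t0=8&240=0
$t0=0+8=8
$t0=8&127=8
$t5=7-1=6
cmp $t5, 6  (cmp 6,6)
bgt L2: not taken
$t0=8|3=11
halt.
Total executed instructions: 34.

34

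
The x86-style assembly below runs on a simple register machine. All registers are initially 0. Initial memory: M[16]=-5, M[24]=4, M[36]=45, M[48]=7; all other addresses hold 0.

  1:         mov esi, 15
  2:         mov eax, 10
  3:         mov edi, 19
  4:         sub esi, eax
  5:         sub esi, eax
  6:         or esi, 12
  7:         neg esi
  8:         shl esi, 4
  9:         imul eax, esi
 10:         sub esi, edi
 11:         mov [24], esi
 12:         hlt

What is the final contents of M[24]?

after mov esi, 15: esi=15
after mov eax, 10: eax=10
after mov edi, 19: edi=19
after sub esi, eax: esi=15-10=5
after sub esi, eax: esi=5-10=-5
after or esi, 12: esi=(-5)|12=-1
after neg esi: esi=-(-1)=1
after shl esi, 4: esi=1<<4=16
after imul eax, esi: eax=10*16=160
after sub esi, edi: esi=16-19=-3
mov [24], esi → M[24]=-3
halt.

-3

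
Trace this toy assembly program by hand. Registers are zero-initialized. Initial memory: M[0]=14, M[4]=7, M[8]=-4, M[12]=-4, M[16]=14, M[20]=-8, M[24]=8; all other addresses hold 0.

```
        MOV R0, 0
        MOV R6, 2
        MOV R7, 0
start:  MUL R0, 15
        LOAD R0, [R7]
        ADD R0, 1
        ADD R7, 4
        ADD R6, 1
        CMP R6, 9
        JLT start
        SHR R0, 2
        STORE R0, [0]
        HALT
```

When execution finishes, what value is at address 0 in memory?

2

after MOV R0, 0: R0=0
after MOV R6, 2: R6=2
after MOV R7, 0: R7=0
after MUL R0, 15: R0=0*15=0
after LOAD R0, [R7]: R0=M[0]=14
after ADD R0, 1: R0=14+1=15
after ADD R7, 4: R7=0+4=4
after ADD R6, 1: R6=2+1=3
CMP R6, 9  (cmp 3,9)
JLT start: taken
after MUL R0, 15: R0=15*15=225
after LOAD R0, [R7]: R0=M[4]=7
after ADD R0, 1: R0=7+1=8
after ADD R7, 4: R7=4+4=8
after ADD R6, 1: R6=3+1=4
CMP R6, 9  (cmp 4,9)
JLT start: taken
after MUL R0, 15: R0=8*15=120
after LOAD R0, [R7]: R0=M[8]=-4
after ADD R0, 1: R0=(-4)+1=-3
after ADD R7, 4: R7=8+4=12
after ADD R6, 1: R6=4+1=5
CMP R6, 9  (cmp 5,9)
JLT start: taken
after MUL R0, 15: R0=(-3)*15=-45
after LOAD R0, [R7]: R0=M[12]=-4
after ADD R0, 1: R0=(-4)+1=-3
after ADD R7, 4: R7=12+4=16
after ADD R6, 1: R6=5+1=6
CMP R6, 9  (cmp 6,9)
JLT start: taken
after MUL R0, 15: R0=(-3)*15=-45
after LOAD R0, [R7]: R0=M[16]=14
after ADD R0, 1: R0=14+1=15
after ADD R7, 4: R7=16+4=20
after ADD R6, 1: R6=6+1=7
CMP R6, 9  (cmp 7,9)
JLT start: taken
after MUL R0, 15: R0=15*15=225
after LOAD R0, [R7]: R0=M[20]=-8
after ADD R0, 1: R0=(-8)+1=-7
after ADD R7, 4: R7=20+4=24
after ADD R6, 1: R6=7+1=8
CMP R6, 9  (cmp 8,9)
JLT start: taken
after MUL R0, 15: R0=(-7)*15=-105
after LOAD R0, [R7]: R0=M[24]=8
after ADD R0, 1: R0=8+1=9
after ADD R7, 4: R7=24+4=28
after ADD R6, 1: R6=8+1=9
CMP R6, 9  (cmp 9,9)
JLT start: not taken
after SHR R0, 2: R0=9>>2=2
STORE R0, [0] → M[0]=2
halt.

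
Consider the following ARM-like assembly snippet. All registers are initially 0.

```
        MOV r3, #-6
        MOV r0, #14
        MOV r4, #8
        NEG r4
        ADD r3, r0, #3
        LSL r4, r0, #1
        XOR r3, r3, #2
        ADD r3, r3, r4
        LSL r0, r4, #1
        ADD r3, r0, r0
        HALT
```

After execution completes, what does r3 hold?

MOV r3, #-6 → r3=-6
MOV r0, #14 → r0=14
MOV r4, #8 → r4=8
NEG r4 → r4=-(8)=-8
ADD r3, r0, #3 → r3=14+3=17
LSL r4, r0, #1 → r4=14<<1=28
XOR r3, r3, #2 → r3=17^2=19
ADD r3, r3, r4 → r3=19+28=47
LSL r0, r4, #1 → r0=28<<1=56
ADD r3, r0, r0 → r3=56+56=112
halt.

112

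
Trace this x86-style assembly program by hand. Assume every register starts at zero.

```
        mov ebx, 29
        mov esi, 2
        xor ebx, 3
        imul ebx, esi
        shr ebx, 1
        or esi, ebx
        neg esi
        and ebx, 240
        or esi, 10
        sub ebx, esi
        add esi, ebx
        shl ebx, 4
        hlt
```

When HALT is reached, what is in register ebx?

608

ebx=29
esi=2
ebx=29^3=30
ebx=30*2=60
ebx=60>>1=30
esi=2|30=30
esi=-(30)=-30
ebx=30&240=16
esi=(-30)|10=-22
ebx=16-(-22)=38
esi=(-22)+38=16
ebx=38<<4=608
halt.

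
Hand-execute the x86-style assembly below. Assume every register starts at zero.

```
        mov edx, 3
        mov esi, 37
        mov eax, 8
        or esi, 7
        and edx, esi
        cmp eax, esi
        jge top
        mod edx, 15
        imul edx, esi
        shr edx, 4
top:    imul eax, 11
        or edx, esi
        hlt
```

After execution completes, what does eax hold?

88

mov edx, 3 → edx=3
mov esi, 37 → esi=37
mov eax, 8 → eax=8
or esi, 7 → esi=37|7=39
and edx, esi → edx=3&39=3
cmp eax, esi  (cmp 8,39)
jge top: not taken
mod edx, 15 → edx=3%15=3
imul edx, esi → edx=3*39=117
shr edx, 4 → edx=117>>4=7
imul eax, 11 → eax=8*11=88
or edx, esi → edx=7|39=39
halt.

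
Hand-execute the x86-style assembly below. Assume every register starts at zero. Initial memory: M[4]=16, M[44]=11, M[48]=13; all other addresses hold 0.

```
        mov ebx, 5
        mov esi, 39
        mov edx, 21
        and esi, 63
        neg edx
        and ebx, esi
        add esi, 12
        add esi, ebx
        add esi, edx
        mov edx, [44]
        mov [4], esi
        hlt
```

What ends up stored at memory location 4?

after mov ebx, 5: ebx=5
after mov esi, 39: esi=39
after mov edx, 21: edx=21
after and esi, 63: esi=39&63=39
after neg edx: edx=-(21)=-21
after and ebx, esi: ebx=5&39=5
after add esi, 12: esi=39+12=51
after add esi, ebx: esi=51+5=56
after add esi, edx: esi=56+(-21)=35
after mov edx, [44]: edx=M[44]=11
mov [4], esi → M[4]=35
halt.

35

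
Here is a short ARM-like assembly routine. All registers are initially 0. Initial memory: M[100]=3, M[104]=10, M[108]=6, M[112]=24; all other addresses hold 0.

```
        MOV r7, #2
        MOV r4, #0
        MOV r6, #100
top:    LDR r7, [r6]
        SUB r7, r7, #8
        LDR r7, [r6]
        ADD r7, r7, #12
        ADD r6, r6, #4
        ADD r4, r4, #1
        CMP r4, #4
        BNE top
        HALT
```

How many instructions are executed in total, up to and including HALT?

after MOV r7, #2: r7=2
after MOV r4, #0: r4=0
after MOV r6, #100: r6=100
after LDR r7, [r6]: r7=M[100]=3
after SUB r7, r7, #8: r7=3-8=-5
after LDR r7, [r6]: r7=M[100]=3
after ADD r7, r7, #12: r7=3+12=15
after ADD r6, r6, #4: r6=100+4=104
after ADD r4, r4, #1: r4=0+1=1
CMP r4, #4  (cmp 1,4)
BNE top: taken
after LDR r7, [r6]: r7=M[104]=10
after SUB r7, r7, #8: r7=10-8=2
after LDR r7, [r6]: r7=M[104]=10
after ADD r7, r7, #12: r7=10+12=22
after ADD r6, r6, #4: r6=104+4=108
after ADD r4, r4, #1: r4=1+1=2
CMP r4, #4  (cmp 2,4)
BNE top: taken
after LDR r7, [r6]: r7=M[108]=6
after SUB r7, r7, #8: r7=6-8=-2
after LDR r7, [r6]: r7=M[108]=6
after ADD r7, r7, #12: r7=6+12=18
after ADD r6, r6, #4: r6=108+4=112
after ADD r4, r4, #1: r4=2+1=3
CMP r4, #4  (cmp 3,4)
BNE top: taken
after LDR r7, [r6]: r7=M[112]=24
after SUB r7, r7, #8: r7=24-8=16
after LDR r7, [r6]: r7=M[112]=24
after ADD r7, r7, #12: r7=24+12=36
after ADD r6, r6, #4: r6=112+4=116
after ADD r4, r4, #1: r4=3+1=4
CMP r4, #4  (cmp 4,4)
BNE top: not taken
halt.
Total executed instructions: 36.

36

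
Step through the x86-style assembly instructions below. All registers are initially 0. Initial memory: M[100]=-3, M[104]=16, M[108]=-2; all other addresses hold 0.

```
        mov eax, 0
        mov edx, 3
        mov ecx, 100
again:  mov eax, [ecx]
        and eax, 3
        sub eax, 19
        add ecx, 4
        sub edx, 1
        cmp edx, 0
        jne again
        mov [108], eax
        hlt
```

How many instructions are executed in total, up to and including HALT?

mov eax, 0 → eax=0
mov edx, 3 → edx=3
mov ecx, 100 → ecx=100
mov eax, [ecx] → eax=M[100]=-3
and eax, 3 → eax=(-3)&3=1
sub eax, 19 → eax=1-19=-18
add ecx, 4 → ecx=100+4=104
sub edx, 1 → edx=3-1=2
cmp edx, 0  (cmp 2,0)
jne again: taken
mov eax, [ecx] → eax=M[104]=16
and eax, 3 → eax=16&3=0
sub eax, 19 → eax=0-19=-19
add ecx, 4 → ecx=104+4=108
sub edx, 1 → edx=2-1=1
cmp edx, 0  (cmp 1,0)
jne again: taken
mov eax, [ecx] → eax=M[108]=-2
and eax, 3 → eax=(-2)&3=2
sub eax, 19 → eax=2-19=-17
add ecx, 4 → ecx=108+4=112
sub edx, 1 → edx=1-1=0
cmp edx, 0  (cmp 0,0)
jne again: not taken
mov [108], eax → M[108]=-17
halt.
Total executed instructions: 26.

26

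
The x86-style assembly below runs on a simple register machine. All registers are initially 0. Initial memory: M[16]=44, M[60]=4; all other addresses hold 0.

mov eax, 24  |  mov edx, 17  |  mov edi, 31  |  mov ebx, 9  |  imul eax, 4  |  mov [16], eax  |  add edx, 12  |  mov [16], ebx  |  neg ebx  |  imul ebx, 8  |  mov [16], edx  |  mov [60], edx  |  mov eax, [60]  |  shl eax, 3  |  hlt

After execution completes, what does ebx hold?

after mov eax, 24: eax=24
after mov edx, 17: edx=17
after mov edi, 31: edi=31
after mov ebx, 9: ebx=9
after imul eax, 4: eax=24*4=96
mov [16], eax → M[16]=96
after add edx, 12: edx=17+12=29
mov [16], ebx → M[16]=9
after neg ebx: ebx=-(9)=-9
after imul ebx, 8: ebx=(-9)*8=-72
mov [16], edx → M[16]=29
mov [60], edx → M[60]=29
after mov eax, [60]: eax=M[60]=29
after shl eax, 3: eax=29<<3=232
halt.

-72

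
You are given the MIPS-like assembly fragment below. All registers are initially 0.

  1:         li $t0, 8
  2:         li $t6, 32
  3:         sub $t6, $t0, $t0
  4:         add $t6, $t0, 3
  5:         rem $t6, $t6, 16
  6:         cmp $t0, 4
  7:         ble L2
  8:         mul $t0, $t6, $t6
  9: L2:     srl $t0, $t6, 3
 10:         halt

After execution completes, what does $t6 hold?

11

li $t0, 8 → $t0=8
li $t6, 32 → $t6=32
sub $t6, $t0, $t0 → $t6=8-8=0
add $t6, $t0, 3 → $t6=8+3=11
rem $t6, $t6, 16 → $t6=11%16=11
cmp $t0, 4  (cmp 8,4)
ble L2: not taken
mul $t0, $t6, $t6 → $t0=11*11=121
srl $t0, $t6, 3 → $t0=11>>3=1
halt.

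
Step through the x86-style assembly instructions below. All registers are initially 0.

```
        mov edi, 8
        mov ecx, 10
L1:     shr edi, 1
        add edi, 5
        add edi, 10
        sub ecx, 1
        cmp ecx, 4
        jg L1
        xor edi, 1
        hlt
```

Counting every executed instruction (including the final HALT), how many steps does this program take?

40

edi=8
ecx=10
edi=8>>1=4
edi=4+5=9
edi=9+10=19
ecx=10-1=9
cmp ecx, 4  (cmp 9,4)
jg L1: taken
edi=19>>1=9
edi=9+5=14
edi=14+10=24
ecx=9-1=8
cmp ecx, 4  (cmp 8,4)
jg L1: taken
edi=24>>1=12
edi=12+5=17
edi=17+10=27
ecx=8-1=7
cmp ecx, 4  (cmp 7,4)
jg L1: taken
edi=27>>1=13
edi=13+5=18
edi=18+10=28
ecx=7-1=6
cmp ecx, 4  (cmp 6,4)
jg L1: taken
edi=28>>1=14
edi=14+5=19
edi=19+10=29
ecx=6-1=5
cmp ecx, 4  (cmp 5,4)
jg L1: taken
edi=29>>1=14
edi=14+5=19
edi=19+10=29
ecx=5-1=4
cmp ecx, 4  (cmp 4,4)
jg L1: not taken
edi=29^1=28
halt.
Total executed instructions: 40.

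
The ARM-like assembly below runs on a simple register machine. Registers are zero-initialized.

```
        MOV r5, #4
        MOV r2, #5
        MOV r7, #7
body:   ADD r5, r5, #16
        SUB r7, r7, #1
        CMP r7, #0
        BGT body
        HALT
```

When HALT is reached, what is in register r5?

r5=4
r2=5
r7=7
r5=4+16=20
r7=7-1=6
CMP r7, #0  (cmp 6,0)
BGT body: taken
r5=20+16=36
r7=6-1=5
CMP r7, #0  (cmp 5,0)
BGT body: taken
r5=36+16=52
r7=5-1=4
CMP r7, #0  (cmp 4,0)
BGT body: taken
r5=52+16=68
r7=4-1=3
CMP r7, #0  (cmp 3,0)
BGT body: taken
r5=68+16=84
r7=3-1=2
CMP r7, #0  (cmp 2,0)
BGT body: taken
r5=84+16=100
r7=2-1=1
CMP r7, #0  (cmp 1,0)
BGT body: taken
r5=100+16=116
r7=1-1=0
CMP r7, #0  (cmp 0,0)
BGT body: not taken
halt.

116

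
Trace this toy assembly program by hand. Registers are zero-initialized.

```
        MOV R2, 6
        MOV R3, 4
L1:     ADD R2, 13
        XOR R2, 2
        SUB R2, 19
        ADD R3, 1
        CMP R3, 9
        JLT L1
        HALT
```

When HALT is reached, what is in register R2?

-34

R2=6
R3=4
R2=6+13=19
R2=19^2=17
R2=17-19=-2
R3=4+1=5
CMP R3, 9  (cmp 5,9)
JLT L1: taken
R2=(-2)+13=11
R2=11^2=9
R2=9-19=-10
R3=5+1=6
CMP R3, 9  (cmp 6,9)
JLT L1: taken
R2=(-10)+13=3
R2=3^2=1
R2=1-19=-18
R3=6+1=7
CMP R3, 9  (cmp 7,9)
JLT L1: taken
R2=(-18)+13=-5
R2=(-5)^2=-7
R2=(-7)-19=-26
R3=7+1=8
CMP R3, 9  (cmp 8,9)
JLT L1: taken
R2=(-26)+13=-13
R2=(-13)^2=-15
R2=(-15)-19=-34
R3=8+1=9
CMP R3, 9  (cmp 9,9)
JLT L1: not taken
halt.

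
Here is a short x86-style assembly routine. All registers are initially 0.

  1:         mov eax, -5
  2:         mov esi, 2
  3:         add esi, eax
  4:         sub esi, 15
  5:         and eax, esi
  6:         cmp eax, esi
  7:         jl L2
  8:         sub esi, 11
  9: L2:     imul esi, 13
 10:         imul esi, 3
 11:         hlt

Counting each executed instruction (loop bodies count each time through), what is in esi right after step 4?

-18

after mov eax, -5: eax=-5
after mov esi, 2: esi=2
after add esi, eax: esi=2+(-5)=-3
after sub esi, 15: esi=(-3)-15=-18
After step 4: esi = -18.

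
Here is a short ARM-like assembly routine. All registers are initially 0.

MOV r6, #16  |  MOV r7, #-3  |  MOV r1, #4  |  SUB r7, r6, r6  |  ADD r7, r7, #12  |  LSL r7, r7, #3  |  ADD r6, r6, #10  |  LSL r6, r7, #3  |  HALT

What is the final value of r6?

MOV r6, #16 → r6=16
MOV r7, #-3 → r7=-3
MOV r1, #4 → r1=4
SUB r7, r6, r6 → r7=16-16=0
ADD r7, r7, #12 → r7=0+12=12
LSL r7, r7, #3 → r7=12<<3=96
ADD r6, r6, #10 → r6=16+10=26
LSL r6, r7, #3 → r6=96<<3=768
halt.

768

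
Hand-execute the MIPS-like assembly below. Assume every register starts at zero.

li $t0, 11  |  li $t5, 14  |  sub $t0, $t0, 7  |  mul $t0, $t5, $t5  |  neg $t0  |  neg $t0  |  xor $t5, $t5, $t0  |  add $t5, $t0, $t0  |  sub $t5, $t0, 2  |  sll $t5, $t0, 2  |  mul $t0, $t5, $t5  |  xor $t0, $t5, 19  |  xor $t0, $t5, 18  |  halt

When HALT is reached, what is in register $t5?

$t0=11
$t5=14
$t0=11-7=4
$t0=14*14=196
$t0=-(196)=-196
$t0=-(-196)=196
$t5=14^196=202
$t5=196+196=392
$t5=196-2=194
$t5=196<<2=784
$t0=784*784=614656
$t0=784^19=771
$t0=784^18=770
halt.

784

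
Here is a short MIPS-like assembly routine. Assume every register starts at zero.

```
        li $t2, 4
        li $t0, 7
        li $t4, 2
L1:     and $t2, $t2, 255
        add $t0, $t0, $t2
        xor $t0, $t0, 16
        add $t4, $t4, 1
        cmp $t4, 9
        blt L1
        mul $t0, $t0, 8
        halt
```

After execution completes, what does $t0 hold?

$t2=4
$t0=7
$t4=2
$t2=4&255=4
$t0=7+4=11
$t0=11^16=27
$t4=2+1=3
cmp $t4, 9  (cmp 3,9)
blt L1: taken
$t2=4&255=4
$t0=27+4=31
$t0=31^16=15
$t4=3+1=4
cmp $t4, 9  (cmp 4,9)
blt L1: taken
$t2=4&255=4
$t0=15+4=19
$t0=19^16=3
$t4=4+1=5
cmp $t4, 9  (cmp 5,9)
blt L1: taken
$t2=4&255=4
$t0=3+4=7
$t0=7^16=23
$t4=5+1=6
cmp $t4, 9  (cmp 6,9)
blt L1: taken
$t2=4&255=4
$t0=23+4=27
$t0=27^16=11
$t4=6+1=7
cmp $t4, 9  (cmp 7,9)
blt L1: taken
$t2=4&255=4
$t0=11+4=15
$t0=15^16=31
$t4=7+1=8
cmp $t4, 9  (cmp 8,9)
blt L1: taken
$t2=4&255=4
$t0=31+4=35
$t0=35^16=51
$t4=8+1=9
cmp $t4, 9  (cmp 9,9)
blt L1: not taken
$t0=51*8=408
halt.

408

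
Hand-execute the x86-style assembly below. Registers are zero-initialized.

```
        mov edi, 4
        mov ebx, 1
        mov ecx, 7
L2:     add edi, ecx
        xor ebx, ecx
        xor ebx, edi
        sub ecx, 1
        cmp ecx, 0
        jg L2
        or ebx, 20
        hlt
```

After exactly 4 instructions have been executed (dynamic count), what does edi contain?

11

mov edi, 4 → edi=4
mov ebx, 1 → ebx=1
mov ecx, 7 → ecx=7
add edi, ecx → edi=4+7=11
After step 4: edi = 11.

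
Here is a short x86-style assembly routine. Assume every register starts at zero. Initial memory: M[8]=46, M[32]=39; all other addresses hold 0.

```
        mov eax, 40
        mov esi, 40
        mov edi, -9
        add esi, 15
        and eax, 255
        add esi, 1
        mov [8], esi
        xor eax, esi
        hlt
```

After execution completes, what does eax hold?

after mov eax, 40: eax=40
after mov esi, 40: esi=40
after mov edi, -9: edi=-9
after add esi, 15: esi=40+15=55
after and eax, 255: eax=40&255=40
after add esi, 1: esi=55+1=56
mov [8], esi → M[8]=56
after xor eax, esi: eax=40^56=16
halt.

16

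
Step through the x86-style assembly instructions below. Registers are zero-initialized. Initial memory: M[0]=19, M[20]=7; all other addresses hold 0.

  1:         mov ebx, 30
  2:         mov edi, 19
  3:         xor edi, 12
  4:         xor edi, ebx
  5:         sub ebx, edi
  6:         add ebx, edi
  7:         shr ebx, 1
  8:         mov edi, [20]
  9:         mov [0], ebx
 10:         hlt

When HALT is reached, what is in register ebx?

ebx=30
edi=19
edi=19^12=31
edi=31^30=1
ebx=30-1=29
ebx=29+1=30
ebx=30>>1=15
edi=M[20]=7
mov [0], ebx → M[0]=15
halt.

15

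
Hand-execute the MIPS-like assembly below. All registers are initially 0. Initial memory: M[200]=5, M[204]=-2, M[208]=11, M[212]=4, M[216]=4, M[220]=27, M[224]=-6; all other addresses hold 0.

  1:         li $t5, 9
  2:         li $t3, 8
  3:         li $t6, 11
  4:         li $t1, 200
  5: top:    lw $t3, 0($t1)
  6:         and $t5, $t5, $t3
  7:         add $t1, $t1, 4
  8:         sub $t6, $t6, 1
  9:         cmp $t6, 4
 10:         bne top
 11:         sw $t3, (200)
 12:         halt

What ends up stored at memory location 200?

after li $t5, 9: $t5=9
after li $t3, 8: $t3=8
after li $t6, 11: $t6=11
after li $t1, 200: $t1=200
after lw $t3, 0($t1): $t3=M[200]=5
after and $t5, $t5, $t3: $t5=9&5=1
after add $t1, $t1, 4: $t1=200+4=204
after sub $t6, $t6, 1: $t6=11-1=10
cmp $t6, 4  (cmp 10,4)
bne top: taken
after lw $t3, 0($t1): $t3=M[204]=-2
after and $t5, $t5, $t3: $t5=1&(-2)=0
after add $t1, $t1, 4: $t1=204+4=208
after sub $t6, $t6, 1: $t6=10-1=9
cmp $t6, 4  (cmp 9,4)
bne top: taken
after lw $t3, 0($t1): $t3=M[208]=11
after and $t5, $t5, $t3: $t5=0&11=0
after add $t1, $t1, 4: $t1=208+4=212
after sub $t6, $t6, 1: $t6=9-1=8
cmp $t6, 4  (cmp 8,4)
bne top: taken
after lw $t3, 0($t1): $t3=M[212]=4
after and $t5, $t5, $t3: $t5=0&4=0
after add $t1, $t1, 4: $t1=212+4=216
after sub $t6, $t6, 1: $t6=8-1=7
cmp $t6, 4  (cmp 7,4)
bne top: taken
after lw $t3, 0($t1): $t3=M[216]=4
after and $t5, $t5, $t3: $t5=0&4=0
after add $t1, $t1, 4: $t1=216+4=220
after sub $t6, $t6, 1: $t6=7-1=6
cmp $t6, 4  (cmp 6,4)
bne top: taken
after lw $t3, 0($t1): $t3=M[220]=27
after and $t5, $t5, $t3: $t5=0&27=0
after add $t1, $t1, 4: $t1=220+4=224
after sub $t6, $t6, 1: $t6=6-1=5
cmp $t6, 4  (cmp 5,4)
bne top: taken
after lw $t3, 0($t1): $t3=M[224]=-6
after and $t5, $t5, $t3: $t5=0&(-6)=0
after add $t1, $t1, 4: $t1=224+4=228
after sub $t6, $t6, 1: $t6=5-1=4
cmp $t6, 4  (cmp 4,4)
bne top: not taken
sw $t3, (200) → M[200]=-6
halt.

-6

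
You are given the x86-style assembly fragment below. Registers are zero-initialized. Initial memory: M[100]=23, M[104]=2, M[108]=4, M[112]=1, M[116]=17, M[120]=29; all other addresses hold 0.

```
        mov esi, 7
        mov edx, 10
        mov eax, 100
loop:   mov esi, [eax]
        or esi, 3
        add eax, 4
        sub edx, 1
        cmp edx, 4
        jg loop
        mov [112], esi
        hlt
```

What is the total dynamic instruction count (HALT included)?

41

mov esi, 7 → esi=7
mov edx, 10 → edx=10
mov eax, 100 → eax=100
mov esi, [eax] → esi=M[100]=23
or esi, 3 → esi=23|3=23
add eax, 4 → eax=100+4=104
sub edx, 1 → edx=10-1=9
cmp edx, 4  (cmp 9,4)
jg loop: taken
mov esi, [eax] → esi=M[104]=2
or esi, 3 → esi=2|3=3
add eax, 4 → eax=104+4=108
sub edx, 1 → edx=9-1=8
cmp edx, 4  (cmp 8,4)
jg loop: taken
mov esi, [eax] → esi=M[108]=4
or esi, 3 → esi=4|3=7
add eax, 4 → eax=108+4=112
sub edx, 1 → edx=8-1=7
cmp edx, 4  (cmp 7,4)
jg loop: taken
mov esi, [eax] → esi=M[112]=1
or esi, 3 → esi=1|3=3
add eax, 4 → eax=112+4=116
sub edx, 1 → edx=7-1=6
cmp edx, 4  (cmp 6,4)
jg loop: taken
mov esi, [eax] → esi=M[116]=17
or esi, 3 → esi=17|3=19
add eax, 4 → eax=116+4=120
sub edx, 1 → edx=6-1=5
cmp edx, 4  (cmp 5,4)
jg loop: taken
mov esi, [eax] → esi=M[120]=29
or esi, 3 → esi=29|3=31
add eax, 4 → eax=120+4=124
sub edx, 1 → edx=5-1=4
cmp edx, 4  (cmp 4,4)
jg loop: not taken
mov [112], esi → M[112]=31
halt.
Total executed instructions: 41.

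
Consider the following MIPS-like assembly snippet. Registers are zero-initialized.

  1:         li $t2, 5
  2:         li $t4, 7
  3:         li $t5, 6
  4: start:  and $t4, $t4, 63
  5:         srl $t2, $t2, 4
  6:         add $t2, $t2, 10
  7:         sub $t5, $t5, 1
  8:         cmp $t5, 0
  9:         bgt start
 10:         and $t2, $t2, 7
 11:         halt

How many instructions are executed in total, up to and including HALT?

41

after li $t2, 5: $t2=5
after li $t4, 7: $t4=7
after li $t5, 6: $t5=6
after and $t4, $t4, 63: $t4=7&63=7
after srl $t2, $t2, 4: $t2=5>>4=0
after add $t2, $t2, 10: $t2=0+10=10
after sub $t5, $t5, 1: $t5=6-1=5
cmp $t5, 0  (cmp 5,0)
bgt start: taken
after and $t4, $t4, 63: $t4=7&63=7
after srl $t2, $t2, 4: $t2=10>>4=0
after add $t2, $t2, 10: $t2=0+10=10
after sub $t5, $t5, 1: $t5=5-1=4
cmp $t5, 0  (cmp 4,0)
bgt start: taken
after and $t4, $t4, 63: $t4=7&63=7
after srl $t2, $t2, 4: $t2=10>>4=0
after add $t2, $t2, 10: $t2=0+10=10
after sub $t5, $t5, 1: $t5=4-1=3
cmp $t5, 0  (cmp 3,0)
bgt start: taken
after and $t4, $t4, 63: $t4=7&63=7
after srl $t2, $t2, 4: $t2=10>>4=0
after add $t2, $t2, 10: $t2=0+10=10
after sub $t5, $t5, 1: $t5=3-1=2
cmp $t5, 0  (cmp 2,0)
bgt start: taken
after and $t4, $t4, 63: $t4=7&63=7
after srl $t2, $t2, 4: $t2=10>>4=0
after add $t2, $t2, 10: $t2=0+10=10
after sub $t5, $t5, 1: $t5=2-1=1
cmp $t5, 0  (cmp 1,0)
bgt start: taken
after and $t4, $t4, 63: $t4=7&63=7
after srl $t2, $t2, 4: $t2=10>>4=0
after add $t2, $t2, 10: $t2=0+10=10
after sub $t5, $t5, 1: $t5=1-1=0
cmp $t5, 0  (cmp 0,0)
bgt start: not taken
after and $t2, $t2, 7: $t2=10&7=2
halt.
Total executed instructions: 41.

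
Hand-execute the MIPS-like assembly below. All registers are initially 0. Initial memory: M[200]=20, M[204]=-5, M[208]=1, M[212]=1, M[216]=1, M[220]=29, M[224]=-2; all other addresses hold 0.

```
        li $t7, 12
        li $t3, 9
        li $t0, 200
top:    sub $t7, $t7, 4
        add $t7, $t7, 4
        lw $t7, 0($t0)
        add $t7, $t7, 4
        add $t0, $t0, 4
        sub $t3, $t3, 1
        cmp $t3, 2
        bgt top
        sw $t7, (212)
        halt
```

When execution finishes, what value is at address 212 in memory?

2

$t7=12
$t3=9
$t0=200
$t7=12-4=8
$t7=8+4=12
$t7=M[200]=20
$t7=20+4=24
$t0=200+4=204
$t3=9-1=8
cmp $t3, 2  (cmp 8,2)
bgt top: taken
$t7=24-4=20
$t7=20+4=24
$t7=M[204]=-5
$t7=(-5)+4=-1
$t0=204+4=208
$t3=8-1=7
cmp $t3, 2  (cmp 7,2)
bgt top: taken
$t7=(-1)-4=-5
$t7=(-5)+4=-1
$t7=M[208]=1
$t7=1+4=5
$t0=208+4=212
$t3=7-1=6
cmp $t3, 2  (cmp 6,2)
bgt top: taken
$t7=5-4=1
$t7=1+4=5
$t7=M[212]=1
$t7=1+4=5
$t0=212+4=216
$t3=6-1=5
cmp $t3, 2  (cmp 5,2)
bgt top: taken
$t7=5-4=1
$t7=1+4=5
$t7=M[216]=1
$t7=1+4=5
$t0=216+4=220
$t3=5-1=4
cmp $t3, 2  (cmp 4,2)
bgt top: taken
$t7=5-4=1
$t7=1+4=5
$t7=M[220]=29
$t7=29+4=33
$t0=220+4=224
$t3=4-1=3
cmp $t3, 2  (cmp 3,2)
bgt top: taken
$t7=33-4=29
$t7=29+4=33
$t7=M[224]=-2
$t7=(-2)+4=2
$t0=224+4=228
$t3=3-1=2
cmp $t3, 2  (cmp 2,2)
bgt top: not taken
sw $t7, (212) → M[212]=2
halt.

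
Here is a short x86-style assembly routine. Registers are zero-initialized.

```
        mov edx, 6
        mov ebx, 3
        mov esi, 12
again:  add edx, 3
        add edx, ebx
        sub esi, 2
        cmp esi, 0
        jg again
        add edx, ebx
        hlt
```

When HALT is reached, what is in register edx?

45

edx=6
ebx=3
esi=12
edx=6+3=9
edx=9+3=12
esi=12-2=10
cmp esi, 0  (cmp 10,0)
jg again: taken
edx=12+3=15
edx=15+3=18
esi=10-2=8
cmp esi, 0  (cmp 8,0)
jg again: taken
edx=18+3=21
edx=21+3=24
esi=8-2=6
cmp esi, 0  (cmp 6,0)
jg again: taken
edx=24+3=27
edx=27+3=30
esi=6-2=4
cmp esi, 0  (cmp 4,0)
jg again: taken
edx=30+3=33
edx=33+3=36
esi=4-2=2
cmp esi, 0  (cmp 2,0)
jg again: taken
edx=36+3=39
edx=39+3=42
esi=2-2=0
cmp esi, 0  (cmp 0,0)
jg again: not taken
edx=42+3=45
halt.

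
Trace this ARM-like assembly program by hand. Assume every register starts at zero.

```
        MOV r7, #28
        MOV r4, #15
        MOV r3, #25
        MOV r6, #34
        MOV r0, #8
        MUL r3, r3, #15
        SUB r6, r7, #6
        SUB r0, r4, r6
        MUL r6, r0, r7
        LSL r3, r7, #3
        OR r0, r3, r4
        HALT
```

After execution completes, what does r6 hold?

-196

r7=28
r4=15
r3=25
r6=34
r0=8
r3=25*15=375
r6=28-6=22
r0=15-22=-7
r6=(-7)*28=-196
r3=28<<3=224
r0=224|15=239
halt.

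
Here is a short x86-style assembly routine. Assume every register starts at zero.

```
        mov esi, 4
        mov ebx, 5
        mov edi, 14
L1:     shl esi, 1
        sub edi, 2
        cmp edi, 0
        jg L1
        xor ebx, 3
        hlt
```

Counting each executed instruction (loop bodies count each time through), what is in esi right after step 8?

esi=4
ebx=5
edi=14
esi=4<<1=8
edi=14-2=12
cmp edi, 0  (cmp 12,0)
jg L1: taken
esi=8<<1=16
After step 8: esi = 16.

16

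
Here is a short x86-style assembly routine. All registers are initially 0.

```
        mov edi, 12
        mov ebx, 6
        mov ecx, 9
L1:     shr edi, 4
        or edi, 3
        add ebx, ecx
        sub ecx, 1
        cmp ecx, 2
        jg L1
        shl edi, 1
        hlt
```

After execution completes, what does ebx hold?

edi=12
ebx=6
ecx=9
edi=12>>4=0
edi=0|3=3
ebx=6+9=15
ecx=9-1=8
cmp ecx, 2  (cmp 8,2)
jg L1: taken
edi=3>>4=0
edi=0|3=3
ebx=15+8=23
ecx=8-1=7
cmp ecx, 2  (cmp 7,2)
jg L1: taken
edi=3>>4=0
edi=0|3=3
ebx=23+7=30
ecx=7-1=6
cmp ecx, 2  (cmp 6,2)
jg L1: taken
edi=3>>4=0
edi=0|3=3
ebx=30+6=36
ecx=6-1=5
cmp ecx, 2  (cmp 5,2)
jg L1: taken
edi=3>>4=0
edi=0|3=3
ebx=36+5=41
ecx=5-1=4
cmp ecx, 2  (cmp 4,2)
jg L1: taken
edi=3>>4=0
edi=0|3=3
ebx=41+4=45
ecx=4-1=3
cmp ecx, 2  (cmp 3,2)
jg L1: taken
edi=3>>4=0
edi=0|3=3
ebx=45+3=48
ecx=3-1=2
cmp ecx, 2  (cmp 2,2)
jg L1: not taken
edi=3<<1=6
halt.

48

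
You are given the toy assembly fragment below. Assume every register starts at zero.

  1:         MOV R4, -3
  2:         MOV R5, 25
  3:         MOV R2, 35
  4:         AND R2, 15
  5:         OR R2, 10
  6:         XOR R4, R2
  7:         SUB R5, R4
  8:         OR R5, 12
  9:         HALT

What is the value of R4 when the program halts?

-10

R4=-3
R5=25
R2=35
R2=35&15=3
R2=3|10=11
R4=(-3)^11=-10
R5=25-(-10)=35
R5=35|12=47
halt.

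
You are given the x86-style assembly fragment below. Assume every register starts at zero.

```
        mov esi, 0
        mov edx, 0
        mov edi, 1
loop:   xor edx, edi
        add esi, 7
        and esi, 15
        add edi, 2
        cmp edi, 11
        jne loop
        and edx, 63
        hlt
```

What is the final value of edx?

9

after mov esi, 0: esi=0
after mov edx, 0: edx=0
after mov edi, 1: edi=1
after xor edx, edi: edx=0^1=1
after add esi, 7: esi=0+7=7
after and esi, 15: esi=7&15=7
after add edi, 2: edi=1+2=3
cmp edi, 11  (cmp 3,11)
jne loop: taken
after xor edx, edi: edx=1^3=2
after add esi, 7: esi=7+7=14
after and esi, 15: esi=14&15=14
after add edi, 2: edi=3+2=5
cmp edi, 11  (cmp 5,11)
jne loop: taken
after xor edx, edi: edx=2^5=7
after add esi, 7: esi=14+7=21
after and esi, 15: esi=21&15=5
after add edi, 2: edi=5+2=7
cmp edi, 11  (cmp 7,11)
jne loop: taken
after xor edx, edi: edx=7^7=0
after add esi, 7: esi=5+7=12
after and esi, 15: esi=12&15=12
after add edi, 2: edi=7+2=9
cmp edi, 11  (cmp 9,11)
jne loop: taken
after xor edx, edi: edx=0^9=9
after add esi, 7: esi=12+7=19
after and esi, 15: esi=19&15=3
after add edi, 2: edi=9+2=11
cmp edi, 11  (cmp 11,11)
jne loop: not taken
after and edx, 63: edx=9&63=9
halt.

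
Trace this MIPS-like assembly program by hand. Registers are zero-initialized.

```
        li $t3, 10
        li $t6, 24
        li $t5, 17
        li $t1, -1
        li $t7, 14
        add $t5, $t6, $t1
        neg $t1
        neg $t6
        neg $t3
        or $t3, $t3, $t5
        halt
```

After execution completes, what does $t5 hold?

after li $t3, 10: $t3=10
after li $t6, 24: $t6=24
after li $t5, 17: $t5=17
after li $t1, -1: $t1=-1
after li $t7, 14: $t7=14
after add $t5, $t6, $t1: $t5=24+(-1)=23
after neg $t1: $t1=-(-1)=1
after neg $t6: $t6=-(24)=-24
after neg $t3: $t3=-(10)=-10
after or $t3, $t3, $t5: $t3=(-10)|23=-9
halt.

23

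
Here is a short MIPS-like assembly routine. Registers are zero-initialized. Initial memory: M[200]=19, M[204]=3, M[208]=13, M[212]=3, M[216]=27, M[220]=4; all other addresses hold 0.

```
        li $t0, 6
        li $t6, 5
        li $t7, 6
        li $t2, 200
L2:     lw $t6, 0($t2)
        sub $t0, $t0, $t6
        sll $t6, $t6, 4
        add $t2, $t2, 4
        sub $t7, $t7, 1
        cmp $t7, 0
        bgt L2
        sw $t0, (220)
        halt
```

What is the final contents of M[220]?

-63

$t0=6
$t6=5
$t7=6
$t2=200
$t6=M[200]=19
$t0=6-19=-13
$t6=19<<4=304
$t2=200+4=204
$t7=6-1=5
cmp $t7, 0  (cmp 5,0)
bgt L2: taken
$t6=M[204]=3
$t0=(-13)-3=-16
$t6=3<<4=48
$t2=204+4=208
$t7=5-1=4
cmp $t7, 0  (cmp 4,0)
bgt L2: taken
$t6=M[208]=13
$t0=(-16)-13=-29
$t6=13<<4=208
$t2=208+4=212
$t7=4-1=3
cmp $t7, 0  (cmp 3,0)
bgt L2: taken
$t6=M[212]=3
$t0=(-29)-3=-32
$t6=3<<4=48
$t2=212+4=216
$t7=3-1=2
cmp $t7, 0  (cmp 2,0)
bgt L2: taken
$t6=M[216]=27
$t0=(-32)-27=-59
$t6=27<<4=432
$t2=216+4=220
$t7=2-1=1
cmp $t7, 0  (cmp 1,0)
bgt L2: taken
$t6=M[220]=4
$t0=(-59)-4=-63
$t6=4<<4=64
$t2=220+4=224
$t7=1-1=0
cmp $t7, 0  (cmp 0,0)
bgt L2: not taken
sw $t0, (220) → M[220]=-63
halt.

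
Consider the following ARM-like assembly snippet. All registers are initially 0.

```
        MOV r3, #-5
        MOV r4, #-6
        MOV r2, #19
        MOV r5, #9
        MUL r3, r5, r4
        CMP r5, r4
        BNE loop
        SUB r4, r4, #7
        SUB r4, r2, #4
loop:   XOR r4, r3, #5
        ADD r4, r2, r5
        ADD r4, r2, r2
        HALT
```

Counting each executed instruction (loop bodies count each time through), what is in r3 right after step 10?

MOV r3, #-5 → r3=-5
MOV r4, #-6 → r4=-6
MOV r2, #19 → r2=19
MOV r5, #9 → r5=9
MUL r3, r5, r4 → r3=9*(-6)=-54
CMP r5, r4  (cmp 9,-6)
BNE loop: taken
XOR r4, r3, #5 → r4=(-54)^5=-49
ADD r4, r2, r5 → r4=19+9=28
ADD r4, r2, r2 → r4=19+19=38
After step 10: r3 = -54.

-54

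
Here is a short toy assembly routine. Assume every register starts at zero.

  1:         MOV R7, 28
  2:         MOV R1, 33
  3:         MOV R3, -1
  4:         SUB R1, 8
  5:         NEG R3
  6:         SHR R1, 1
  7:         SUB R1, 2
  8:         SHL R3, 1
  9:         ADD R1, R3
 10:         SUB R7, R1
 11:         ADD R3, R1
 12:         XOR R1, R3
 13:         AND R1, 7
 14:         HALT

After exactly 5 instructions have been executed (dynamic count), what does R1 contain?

25

R7=28
R1=33
R3=-1
R1=33-8=25
R3=-(-1)=1
After step 5: R1 = 25.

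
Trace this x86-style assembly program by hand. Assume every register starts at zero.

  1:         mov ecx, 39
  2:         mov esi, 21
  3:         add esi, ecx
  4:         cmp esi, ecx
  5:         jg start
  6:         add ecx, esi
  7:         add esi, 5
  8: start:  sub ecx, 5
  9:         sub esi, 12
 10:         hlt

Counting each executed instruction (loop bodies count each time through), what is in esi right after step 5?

60

after mov ecx, 39: ecx=39
after mov esi, 21: esi=21
after add esi, ecx: esi=21+39=60
cmp esi, ecx  (cmp 60,39)
jg start: taken
After step 5: esi = 60.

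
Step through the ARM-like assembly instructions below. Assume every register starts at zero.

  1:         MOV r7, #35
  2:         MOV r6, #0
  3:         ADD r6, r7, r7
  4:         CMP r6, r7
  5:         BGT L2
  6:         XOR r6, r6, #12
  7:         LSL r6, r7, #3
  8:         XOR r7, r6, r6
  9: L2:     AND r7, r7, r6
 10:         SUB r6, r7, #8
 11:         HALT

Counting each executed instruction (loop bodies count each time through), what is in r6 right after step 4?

r7=35
r6=0
r6=35+35=70
CMP r6, r7  (cmp 70,35)
After step 4: r6 = 70.

70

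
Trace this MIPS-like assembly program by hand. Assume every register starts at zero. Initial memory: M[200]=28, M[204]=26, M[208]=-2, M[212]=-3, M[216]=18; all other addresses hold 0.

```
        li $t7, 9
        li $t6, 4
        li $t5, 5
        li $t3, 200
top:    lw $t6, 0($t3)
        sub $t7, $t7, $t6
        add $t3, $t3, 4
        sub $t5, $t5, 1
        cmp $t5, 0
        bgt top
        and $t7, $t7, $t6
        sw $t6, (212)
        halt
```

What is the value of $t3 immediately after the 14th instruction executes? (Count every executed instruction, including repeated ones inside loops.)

208

after li $t7, 9: $t7=9
after li $t6, 4: $t6=4
after li $t5, 5: $t5=5
after li $t3, 200: $t3=200
after lw $t6, 0($t3): $t6=M[200]=28
after sub $t7, $t7, $t6: $t7=9-28=-19
after add $t3, $t3, 4: $t3=200+4=204
after sub $t5, $t5, 1: $t5=5-1=4
cmp $t5, 0  (cmp 4,0)
bgt top: taken
after lw $t6, 0($t3): $t6=M[204]=26
after sub $t7, $t7, $t6: $t7=(-19)-26=-45
after add $t3, $t3, 4: $t3=204+4=208
after sub $t5, $t5, 1: $t5=4-1=3
After step 14: $t3 = 208.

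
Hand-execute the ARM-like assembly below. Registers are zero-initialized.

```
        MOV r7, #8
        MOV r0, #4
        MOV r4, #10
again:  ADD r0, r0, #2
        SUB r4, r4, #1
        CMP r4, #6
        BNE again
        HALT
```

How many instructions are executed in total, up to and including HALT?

MOV r7, #8 → r7=8
MOV r0, #4 → r0=4
MOV r4, #10 → r4=10
ADD r0, r0, #2 → r0=4+2=6
SUB r4, r4, #1 → r4=10-1=9
CMP r4, #6  (cmp 9,6)
BNE again: taken
ADD r0, r0, #2 → r0=6+2=8
SUB r4, r4, #1 → r4=9-1=8
CMP r4, #6  (cmp 8,6)
BNE again: taken
ADD r0, r0, #2 → r0=8+2=10
SUB r4, r4, #1 → r4=8-1=7
CMP r4, #6  (cmp 7,6)
BNE again: taken
ADD r0, r0, #2 → r0=10+2=12
SUB r4, r4, #1 → r4=7-1=6
CMP r4, #6  (cmp 6,6)
BNE again: not taken
halt.
Total executed instructions: 20.

20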